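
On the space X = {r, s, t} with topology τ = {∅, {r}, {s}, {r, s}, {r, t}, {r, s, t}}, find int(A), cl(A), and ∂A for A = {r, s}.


int(A) = {r, s}, cl(A) = {r, s, t}, ∂A = {t}.

Closed sets in (X, τ) are complements of opens:
  closed(X, τ) = {∅, {s}, {t}, {r, t}, {s, t}, {r, s, t}}.
int(A) = ⋃ {U ∈ τ : U ⊆ A}. Opens contained in A: ∅, {r}, {s}, {r, s}.
Taking the union of these: int(A) = {r, s}.
cl(A) = ⋂ {C closed : A ⊆ C}. Closed sets containing A: {r, s, t}.
Intersecting these: cl(A) = {r, s, t}.
∂A = cl(A) ∖ int(A) = {r, s, t} ∖ {r, s} = {t}.


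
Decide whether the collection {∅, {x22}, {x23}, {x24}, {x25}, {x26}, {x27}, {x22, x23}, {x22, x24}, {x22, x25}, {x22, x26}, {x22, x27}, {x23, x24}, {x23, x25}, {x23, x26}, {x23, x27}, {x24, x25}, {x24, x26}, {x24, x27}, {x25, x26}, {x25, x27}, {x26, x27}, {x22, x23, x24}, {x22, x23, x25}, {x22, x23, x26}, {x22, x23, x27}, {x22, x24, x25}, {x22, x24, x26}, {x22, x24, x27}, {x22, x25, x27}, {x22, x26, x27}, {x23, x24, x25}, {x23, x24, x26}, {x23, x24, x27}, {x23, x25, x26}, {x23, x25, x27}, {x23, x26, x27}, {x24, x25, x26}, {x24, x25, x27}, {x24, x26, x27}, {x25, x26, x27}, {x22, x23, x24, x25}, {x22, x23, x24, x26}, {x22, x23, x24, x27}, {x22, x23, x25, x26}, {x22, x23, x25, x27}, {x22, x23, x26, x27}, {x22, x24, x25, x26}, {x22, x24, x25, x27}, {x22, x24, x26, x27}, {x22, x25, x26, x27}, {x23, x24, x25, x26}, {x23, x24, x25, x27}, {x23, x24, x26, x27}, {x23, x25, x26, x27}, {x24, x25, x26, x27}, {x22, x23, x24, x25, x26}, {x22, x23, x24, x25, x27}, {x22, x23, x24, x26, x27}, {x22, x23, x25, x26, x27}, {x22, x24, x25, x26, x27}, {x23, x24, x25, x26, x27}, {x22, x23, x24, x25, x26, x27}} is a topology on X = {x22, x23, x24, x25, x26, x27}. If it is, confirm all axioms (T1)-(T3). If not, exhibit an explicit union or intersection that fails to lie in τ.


τ is NOT a topology on X.

Axiom (T1): ∅ ∈ τ? Yes; X ∈ τ? Yes.
Axiom (T2/T3): check pairwise unions and intersections of members of τ.
Counterexample for (T2): {x22} ∪ {x25, x26} = {x22, x25, x26} ∉ τ. Therefore τ is NOT a topology.


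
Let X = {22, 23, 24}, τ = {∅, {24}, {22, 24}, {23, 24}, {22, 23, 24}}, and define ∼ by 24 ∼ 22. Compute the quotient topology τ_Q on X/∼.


X/∼ = {[22=24], [23]}; |τ_Q| = 3.

Equivalence classes: [22=24], [23].
Quotient map π: X → X/∼ sends 22 ↦ [22=24], 23 ↦ [23], 24 ↦ [22=24].
For each subset V ⊆ X/∼, compute π^{-1}(V) ⊆ X and check whether π^{-1}(V) ∈ τ. V is open in τ_Q iff π^{-1}(V) ∈ τ.
  V = {}: π^{-1}(V) = ∅ ∈ τ ✓.
  V = {[22=24]}: π^{-1}(V) = {22, 24} ∈ τ ✓.
  V = {[23]}: π^{-1}(V) = {23} ∉ τ ✗.
  V = {[22=24], [23]}: π^{-1}(V) = {22, 23, 24} ∈ τ ✓.
Open sets in the quotient: τ_Q = {{}, {[22=24]}, {[22=24], [23]}} (3 elements).


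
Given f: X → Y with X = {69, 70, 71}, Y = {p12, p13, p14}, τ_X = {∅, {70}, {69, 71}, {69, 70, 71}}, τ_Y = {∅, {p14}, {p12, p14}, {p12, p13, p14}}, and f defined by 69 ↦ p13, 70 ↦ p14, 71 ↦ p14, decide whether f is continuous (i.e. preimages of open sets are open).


f is NOT continuous.

Compute f^{-1}(U) for each U ∈ τ_Y:
  U = ∅: f^{-1}(U) = ∅ ∈ τ_X ✓.
  U = {p14}: f^{-1}(U) = {70, 71} ∉ τ_X ✗.
  U = {p12, p14}: f^{-1}(U) = {70, 71} ∉ τ_X ✗.
  U = {p12, p13, p14}: f^{-1}(U) = {69, 70, 71} ∈ τ_X ✓.
Found U = {p14} with f^{-1}(U) = {70, 71} not in τ_X. Therefore f is NOT continuous.


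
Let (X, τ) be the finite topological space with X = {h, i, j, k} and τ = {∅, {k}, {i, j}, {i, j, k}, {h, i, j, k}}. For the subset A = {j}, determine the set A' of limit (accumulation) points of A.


A' = {h, i}

For each x ∈ X, list the open sets U ∈ τ with x ∈ U, then check whether U ∩ (A ∖ {x}) ≠ ∅ for every such U.
  x = h: opens ∋ x are {h, i, j, k}; each meets A ∖ {h}, so x IS a limit point.
  x = i: opens ∋ x are {i, j}, {i, j, k}, {h, i, j, k}; each meets A ∖ {i}, so x IS a limit point.
  x = j: open {i, j} ∋ x has {i, j} ∩ (A ∖ {j}) = ∅, so x is NOT a limit point.
  x = k: open {k} ∋ x has {k} ∩ (A ∖ {k}) = ∅, so x is NOT a limit point.
Collecting: A' = {h, i}.


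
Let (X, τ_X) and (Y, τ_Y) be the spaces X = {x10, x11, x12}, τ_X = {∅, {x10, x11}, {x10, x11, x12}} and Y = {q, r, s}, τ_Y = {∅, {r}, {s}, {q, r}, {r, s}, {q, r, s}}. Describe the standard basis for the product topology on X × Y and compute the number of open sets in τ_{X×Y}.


Basis B = {∅ × ∅, {x10, x11} × {r}, {x10, x11} × {s}, {x10, x11, x12} × {r}, {x10, x11, x12} × {s}, {x10, x11} × {q, r}, {x10, x11} × {r, s}, {x10, x11} × {q, r, s}, {x10, x11, x12} × {q, r}, {x10, x11, x12} × {r, s}, {x10, x11, x12} × {q, r, s}}; |τ_{X×Y}| = 18.

Enumerate products U × V with U ∈ τ_X, V ∈ τ_Y (deduplicated):
  ∅ × ∅ = {} (∅)
  {x10, x11} × {r} = {(x10,r), (x11,r)}
  {x10, x11} × {s} = {(x10,s), (x11,s)}
  {x10, x11, x12} × {r} = {(x10,r), (x11,r), (x12,r)}
  {x10, x11, x12} × {s} = {(x10,s), (x11,s), (x12,s)}
  {x10, x11} × {q, r} = {(x10,q), (x10,r), (x11,q), (x11,r)}
  {x10, x11} × {r, s} = {(x10,r), (x10,s), (x11,r), (x11,s)}
  {x10, x11} × {q, r, s} = {(x10,q), (x10,r), (x10,s), (x11,q), (x11,r), (x11,s)}
  {x10, x11, x12} × {q, r} = {(x10,q), (x10,r), (x11,q), (x11,r), (x12,q), (x12,r)}
  {x10, x11, x12} × {r, s} = {(x10,r), (x10,s), (x11,r), (x11,s), (x12,r), (x12,s)}
  {x10, x11, x12} × {q, r, s} = {(x10,q), (x10,r), (x10,s), (x11,q), (x11,r), (x11,s), (x12,q), (x12,r), (x12,s)}
These 11 distinct sets form the basis B.
Close under arbitrary unions to get τ_{X×Y}; counting gives |τ_{X×Y}| = 18.


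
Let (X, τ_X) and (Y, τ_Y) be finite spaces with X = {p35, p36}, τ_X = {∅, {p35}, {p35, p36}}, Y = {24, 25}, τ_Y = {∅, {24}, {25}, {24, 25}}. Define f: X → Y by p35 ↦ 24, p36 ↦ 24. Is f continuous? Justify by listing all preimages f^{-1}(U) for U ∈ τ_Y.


f IS continuous.

Compute f^{-1}(U) for each U ∈ τ_Y:
  U = ∅: f^{-1}(U) = ∅ ∈ τ_X ✓.
  U = {24}: f^{-1}(U) = {p35, p36} ∈ τ_X ✓.
  U = {25}: f^{-1}(U) = ∅ ∈ τ_X ✓.
  U = {24, 25}: f^{-1}(U) = {p35, p36} ∈ τ_X ✓.
Every preimage lies in τ_X, so f IS continuous.


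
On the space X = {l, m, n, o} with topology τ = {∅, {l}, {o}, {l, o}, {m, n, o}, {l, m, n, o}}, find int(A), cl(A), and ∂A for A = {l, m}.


int(A) = {l}, cl(A) = {l, m, n}, ∂A = {m, n}.

Closed sets in (X, τ) are complements of opens:
  closed(X, τ) = {∅, {l}, {m, n}, {l, m, n}, {m, n, o}, {l, m, n, o}}.
int(A) = ⋃ {U ∈ τ : U ⊆ A}. Opens contained in A: ∅, {l}.
Taking the union of these: int(A) = {l}.
cl(A) = ⋂ {C closed : A ⊆ C}. Closed sets containing A: {l, m, n}, {l, m, n, o}.
Intersecting these: cl(A) = {l, m, n}.
∂A = cl(A) ∖ int(A) = {l, m, n} ∖ {l} = {m, n}.


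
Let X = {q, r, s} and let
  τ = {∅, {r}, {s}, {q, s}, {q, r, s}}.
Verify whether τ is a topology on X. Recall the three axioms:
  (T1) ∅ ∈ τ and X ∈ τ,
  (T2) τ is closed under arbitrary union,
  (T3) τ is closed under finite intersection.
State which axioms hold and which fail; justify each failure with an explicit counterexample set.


τ is NOT a topology on X.

Axiom (T1): ∅ ∈ τ? Yes; X ∈ τ? Yes.
Axiom (T2/T3): check pairwise unions and intersections of members of τ.
Counterexample for (T2): {r} ∪ {s} = {r, s} ∉ τ. Therefore τ is NOT a topology.


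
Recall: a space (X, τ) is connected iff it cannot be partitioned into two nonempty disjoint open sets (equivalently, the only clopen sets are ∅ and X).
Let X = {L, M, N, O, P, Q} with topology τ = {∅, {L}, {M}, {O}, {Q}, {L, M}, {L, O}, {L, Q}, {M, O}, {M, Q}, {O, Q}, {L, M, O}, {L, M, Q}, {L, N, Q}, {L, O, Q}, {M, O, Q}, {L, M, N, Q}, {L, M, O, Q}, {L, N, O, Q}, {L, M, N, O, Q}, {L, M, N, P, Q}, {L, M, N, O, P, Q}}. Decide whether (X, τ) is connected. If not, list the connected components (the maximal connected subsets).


(X, τ) is disconnected; components = [{O}, {L, M, N, P, Q}].

Find clopen sets (U ∈ τ with X ∖ U ∈ τ):
  U = ∅, X ∖ U = {L, M, N, O, P, Q} — both open, so U is clopen.
  U = {O}, X ∖ U = {L, M, N, P, Q} — both open, so U is clopen.
  U = {L, M, N, P, Q}, X ∖ U = {O} — both open, so U is clopen.
  U = {L, M, N, O, P, Q}, X ∖ U = ∅ — both open, so U is clopen.
Nontrivial clopen(s) exist: e.g. {L, M, N, P, Q}. So (X, τ) is disconnected.
Compute connected components by grouping points that agree on all clopens:
  component: {O}
  component: {L, M, N, P, Q}


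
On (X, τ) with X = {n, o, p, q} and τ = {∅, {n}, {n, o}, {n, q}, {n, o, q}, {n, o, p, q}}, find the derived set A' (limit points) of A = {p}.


A' = ∅

For each x ∈ X, list the open sets U ∈ τ with x ∈ U, then check whether U ∩ (A ∖ {x}) ≠ ∅ for every such U.
  x = n: open {n} ∋ x has {n} ∩ (A ∖ {n}) = ∅, so x is NOT a limit point.
  x = o: open {n, o} ∋ x has {n, o} ∩ (A ∖ {o}) = ∅, so x is NOT a limit point.
  x = p: open {n, o, p, q} ∋ x has {n, o, p, q} ∩ (A ∖ {p}) = ∅, so x is NOT a limit point.
  x = q: open {n, q} ∋ x has {n, q} ∩ (A ∖ {q}) = ∅, so x is NOT a limit point.
Collecting: A' = ∅.


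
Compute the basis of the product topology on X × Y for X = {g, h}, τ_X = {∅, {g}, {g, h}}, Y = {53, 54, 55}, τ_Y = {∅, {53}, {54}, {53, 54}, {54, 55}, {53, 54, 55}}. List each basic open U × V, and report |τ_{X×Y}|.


Basis B = {∅ × ∅, {g} × {53}, {g} × {54}, {g} × {53, 54}, {g, h} × {53}, {g} × {54, 55}, {g, h} × {54}, {g} × {53, 54, 55}, {g, h} × {53, 54}, {g, h} × {54, 55}, {g, h} × {53, 54, 55}}; |τ_{X×Y}| = 18.

Enumerate products U × V with U ∈ τ_X, V ∈ τ_Y (deduplicated):
  ∅ × ∅ = {} (∅)
  {g} × {53} = {(g,53)}
  {g} × {54} = {(g,54)}
  {g} × {53, 54} = {(g,53), (g,54)}
  {g, h} × {53} = {(g,53), (h,53)}
  {g} × {54, 55} = {(g,54), (g,55)}
  {g, h} × {54} = {(g,54), (h,54)}
  {g} × {53, 54, 55} = {(g,53), (g,54), (g,55)}
  {g, h} × {53, 54} = {(g,53), (g,54), (h,53), (h,54)}
  {g, h} × {54, 55} = {(g,54), (g,55), (h,54), (h,55)}
  {g, h} × {53, 54, 55} = {(g,53), (g,54), (g,55), (h,53), (h,54), (h,55)}
These 11 distinct sets form the basis B.
Close under arbitrary unions to get τ_{X×Y}; counting gives |τ_{X×Y}| = 18.


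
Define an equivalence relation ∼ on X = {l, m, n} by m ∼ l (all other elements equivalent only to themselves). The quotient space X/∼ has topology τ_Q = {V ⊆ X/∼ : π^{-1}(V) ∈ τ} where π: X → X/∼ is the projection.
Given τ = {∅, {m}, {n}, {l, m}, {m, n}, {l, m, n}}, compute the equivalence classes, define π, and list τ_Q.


X/∼ = {[l=m], [n]}; |τ_Q| = 4.

Equivalence classes: [l=m], [n].
Quotient map π: X → X/∼ sends l ↦ [l=m], m ↦ [l=m], n ↦ [n].
For each subset V ⊆ X/∼, compute π^{-1}(V) ⊆ X and check whether π^{-1}(V) ∈ τ. V is open in τ_Q iff π^{-1}(V) ∈ τ.
  V = {}: π^{-1}(V) = ∅ ∈ τ ✓.
  V = {[l=m]}: π^{-1}(V) = {l, m} ∈ τ ✓.
  V = {[n]}: π^{-1}(V) = {n} ∈ τ ✓.
  V = {[l=m], [n]}: π^{-1}(V) = {l, m, n} ∈ τ ✓.
Open sets in the quotient: τ_Q = {{}, {[l=m]}, {[n]}, {[l=m], [n]}} (4 elements).


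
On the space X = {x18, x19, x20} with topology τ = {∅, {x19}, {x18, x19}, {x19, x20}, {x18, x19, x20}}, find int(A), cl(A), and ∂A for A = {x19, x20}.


int(A) = {x19, x20}, cl(A) = {x18, x19, x20}, ∂A = {x18}.

Closed sets in (X, τ) are complements of opens:
  closed(X, τ) = {∅, {x18}, {x20}, {x18, x20}, {x18, x19, x20}}.
int(A) = ⋃ {U ∈ τ : U ⊆ A}. Opens contained in A: ∅, {x19}, {x19, x20}.
Taking the union of these: int(A) = {x19, x20}.
cl(A) = ⋂ {C closed : A ⊆ C}. Closed sets containing A: {x18, x19, x20}.
Intersecting these: cl(A) = {x18, x19, x20}.
∂A = cl(A) ∖ int(A) = {x18, x19, x20} ∖ {x19, x20} = {x18}.


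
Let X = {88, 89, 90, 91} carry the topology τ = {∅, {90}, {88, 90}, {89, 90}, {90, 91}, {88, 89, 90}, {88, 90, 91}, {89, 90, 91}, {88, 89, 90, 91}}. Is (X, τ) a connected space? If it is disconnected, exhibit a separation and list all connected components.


(X, τ) is connected.

Find clopen sets (U ∈ τ with X ∖ U ∈ τ):
  U = ∅, X ∖ U = {88, 89, 90, 91} — both open, so U is clopen.
  U = {88, 89, 90, 91}, X ∖ U = ∅ — both open, so U is clopen.
Only trivial clopens (∅ and X) exist, so (X, τ) is connected.
Compute connected components by grouping points that agree on all clopens:
  component: {88, 89, 90, 91}


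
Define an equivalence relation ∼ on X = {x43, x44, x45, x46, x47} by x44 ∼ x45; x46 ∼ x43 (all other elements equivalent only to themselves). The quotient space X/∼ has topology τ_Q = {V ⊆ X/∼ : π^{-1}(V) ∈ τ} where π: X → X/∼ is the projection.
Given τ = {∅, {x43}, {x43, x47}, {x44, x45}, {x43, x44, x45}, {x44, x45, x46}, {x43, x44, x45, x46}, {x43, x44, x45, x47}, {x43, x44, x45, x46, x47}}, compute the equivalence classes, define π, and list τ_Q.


X/∼ = {[x43=x46], [x44=x45], [x47]}; |τ_Q| = 4.

Equivalence classes: [x43=x46], [x44=x45], [x47].
Quotient map π: X → X/∼ sends x43 ↦ [x43=x46], x44 ↦ [x44=x45], x45 ↦ [x44=x45], x46 ↦ [x43=x46], x47 ↦ [x47].
For each subset V ⊆ X/∼, compute π^{-1}(V) ⊆ X and check whether π^{-1}(V) ∈ τ. V is open in τ_Q iff π^{-1}(V) ∈ τ.
  V = {}: π^{-1}(V) = ∅ ∈ τ ✓.
  V = {[x43=x46]}: π^{-1}(V) = {x43, x46} ∉ τ ✗.
  V = {[x44=x45]}: π^{-1}(V) = {x44, x45} ∈ τ ✓.
  V = {[x43=x46], [x44=x45]}: π^{-1}(V) = {x43, x44, x45, x46} ∈ τ ✓.
  V = {[x47]}: π^{-1}(V) = {x47} ∉ τ ✗.
  V = {[x43=x46], [x47]}: π^{-1}(V) = {x43, x46, x47} ∉ τ ✗.
  V = {[x44=x45], [x47]}: π^{-1}(V) = {x44, x45, x47} ∉ τ ✗.
  V = {[x43=x46], [x44=x45], [x47]}: π^{-1}(V) = {x43, x44, x45, x46, x47} ∈ τ ✓.
Open sets in the quotient: τ_Q = {{}, {[x44=x45]}, {[x43=x46], [x44=x45]}, {[x43=x46], [x44=x45], [x47]}} (4 elements).


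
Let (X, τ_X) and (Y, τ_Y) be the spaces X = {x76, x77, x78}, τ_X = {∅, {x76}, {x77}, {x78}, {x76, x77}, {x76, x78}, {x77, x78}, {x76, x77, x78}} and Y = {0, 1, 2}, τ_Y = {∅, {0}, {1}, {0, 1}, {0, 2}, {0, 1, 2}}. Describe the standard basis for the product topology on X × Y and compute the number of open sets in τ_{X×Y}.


Basis B = {∅ × ∅, {x76} × {0}, {x76} × {1}, {x77} × {0}, {x77} × {1}, {x78} × {0}, {x78} × {1}, {x76} × {0, 1}, {x76} × {0, 2}, {x76, x77} × {0}, {x76, x78} × {0}, {x76, x77} × {1}, {x76, x78} × {1}, {x77} × {0, 1}, {x77} × {0, 2}, {x77, x78} × {0}, {x77, x78} × {1}, {x78} × {0, 1}, {x78} × {0, 2}, {x76} × {0, 1, 2}, {x76, x77, x78} × {0}, {x76, x77, x78} × {1}, {x77} × {0, 1, 2}, {x78} × {0, 1, 2}, {x76, x77} × {0, 1}, {x76, x78} × {0, 1}, {x76, x77} × {0, 2}, {x76, x78} × {0, 2}, {x77, x78} × {0, 1}, {x77, x78} × {0, 2}, {x76, x77} × {0, 1, 2}, {x76, x78} × {0, 1, 2}, {x76, x77, x78} × {0, 1}, {x76, x77, x78} × {0, 2}, {x77, x78} × {0, 1, 2}, {x76, x77, x78} × {0, 1, 2}}; |τ_{X×Y}| = 216.

Enumerate products U × V with U ∈ τ_X, V ∈ τ_Y (deduplicated):
  ∅ × ∅ = {} (∅)
  {x76} × {0} = {(x76,0)}
  {x76} × {1} = {(x76,1)}
  {x77} × {0} = {(x77,0)}
  {x77} × {1} = {(x77,1)}
  {x78} × {0} = {(x78,0)}
  {x78} × {1} = {(x78,1)}
  {x76} × {0, 1} = {(x76,0), (x76,1)}
  {x76} × {0, 2} = {(x76,0), (x76,2)}
  {x76, x77} × {0} = {(x76,0), (x77,0)}
  {x76, x78} × {0} = {(x76,0), (x78,0)}
  {x76, x77} × {1} = {(x76,1), (x77,1)}
  {x76, x78} × {1} = {(x76,1), (x78,1)}
  {x77} × {0, 1} = {(x77,0), (x77,1)}
  {x77} × {0, 2} = {(x77,0), (x77,2)}
  {x77, x78} × {0} = {(x77,0), (x78,0)}
  {x77, x78} × {1} = {(x77,1), (x78,1)}
  {x78} × {0, 1} = {(x78,0), (x78,1)}
  {x78} × {0, 2} = {(x78,0), (x78,2)}
  {x76} × {0, 1, 2} = {(x76,0), (x76,1), (x76,2)}
  {x76, x77, x78} × {0} = {(x76,0), (x77,0), (x78,0)}
  {x76, x77, x78} × {1} = {(x76,1), (x77,1), (x78,1)}
  {x77} × {0, 1, 2} = {(x77,0), (x77,1), (x77,2)}
  {x78} × {0, 1, 2} = {(x78,0), (x78,1), (x78,2)}
  {x76, x77} × {0, 1} = {(x76,0), (x76,1), (x77,0), (x77,1)}
  {x76, x78} × {0, 1} = {(x76,0), (x76,1), (x78,0), (x78,1)}
  {x76, x77} × {0, 2} = {(x76,0), (x76,2), (x77,0), (x77,2)}
  {x76, x78} × {0, 2} = {(x76,0), (x76,2), (x78,0), (x78,2)}
  {x77, x78} × {0, 1} = {(x77,0), (x77,1), (x78,0), (x78,1)}
  {x77, x78} × {0, 2} = {(x77,0), (x77,2), (x78,0), (x78,2)}
  {x76, x77} × {0, 1, 2} = {(x76,0), (x76,1), (x76,2), (x77,0), (x77,1), (x77,2)}
  {x76, x78} × {0, 1, 2} = {(x76,0), (x76,1), (x76,2), (x78,0), (x78,1), (x78,2)}
  {x76, x77, x78} × {0, 1} = {(x76,0), (x76,1), (x77,0), (x77,1), (x78,0), (x78,1)}
  {x76, x77, x78} × {0, 2} = {(x76,0), (x76,2), (x77,0), (x77,2), (x78,0), (x78,2)}
  {x77, x78} × {0, 1, 2} = {(x77,0), (x77,1), (x77,2), (x78,0), (x78,1), (x78,2)}
  {x76, x77, x78} × {0, 1, 2} = {(x76,0), (x76,1), (x76,2), (x77,0), (x77,1), (x77,2), (x78,0), (x78,1), (x78,2)}
These 36 distinct sets form the basis B.
Close under arbitrary unions to get τ_{X×Y}; counting gives |τ_{X×Y}| = 216.


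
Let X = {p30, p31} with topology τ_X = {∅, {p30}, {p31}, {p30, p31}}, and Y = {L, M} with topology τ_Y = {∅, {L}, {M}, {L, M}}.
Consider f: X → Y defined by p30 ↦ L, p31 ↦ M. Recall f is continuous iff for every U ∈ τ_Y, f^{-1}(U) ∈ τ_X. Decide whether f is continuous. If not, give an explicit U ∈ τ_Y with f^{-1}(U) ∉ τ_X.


f IS continuous.

Compute f^{-1}(U) for each U ∈ τ_Y:
  U = ∅: f^{-1}(U) = ∅ ∈ τ_X ✓.
  U = {L}: f^{-1}(U) = {p30} ∈ τ_X ✓.
  U = {M}: f^{-1}(U) = {p31} ∈ τ_X ✓.
  U = {L, M}: f^{-1}(U) = {p30, p31} ∈ τ_X ✓.
Every preimage lies in τ_X, so f IS continuous.


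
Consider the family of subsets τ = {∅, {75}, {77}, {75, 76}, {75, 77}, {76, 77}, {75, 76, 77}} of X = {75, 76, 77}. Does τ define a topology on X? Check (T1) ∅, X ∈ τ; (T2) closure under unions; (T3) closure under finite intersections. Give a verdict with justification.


τ is NOT a topology on X.

Axiom (T1): ∅ ∈ τ? Yes; X ∈ τ? Yes.
Axiom (T2/T3): check pairwise unions and intersections of members of τ.
Counterexample for (T3): {75, 76} ∩ {76, 77} = {76} ∉ τ. Therefore τ is NOT a topology.


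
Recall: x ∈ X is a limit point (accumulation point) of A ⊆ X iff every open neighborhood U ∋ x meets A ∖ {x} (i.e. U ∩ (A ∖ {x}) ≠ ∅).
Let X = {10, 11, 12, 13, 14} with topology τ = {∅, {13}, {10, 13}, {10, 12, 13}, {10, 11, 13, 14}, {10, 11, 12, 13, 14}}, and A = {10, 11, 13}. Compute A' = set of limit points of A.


A' = {10, 11, 12, 14}

For each x ∈ X, list the open sets U ∈ τ with x ∈ U, then check whether U ∩ (A ∖ {x}) ≠ ∅ for every such U.
  x = 10: opens ∋ x are {10, 13}, {10, 12, 13}, {10, 11, 13, 14}, {10, 11, 12, 13, 14}; each meets A ∖ {10}, so x IS a limit point.
  x = 11: opens ∋ x are {10, 11, 13, 14}, {10, 11, 12, 13, 14}; each meets A ∖ {11}, so x IS a limit point.
  x = 12: opens ∋ x are {10, 12, 13}, {10, 11, 12, 13, 14}; each meets A ∖ {12}, so x IS a limit point.
  x = 13: open {13} ∋ x has {13} ∩ (A ∖ {13}) = ∅, so x is NOT a limit point.
  x = 14: opens ∋ x are {10, 11, 13, 14}, {10, 11, 12, 13, 14}; each meets A ∖ {14}, so x IS a limit point.
Collecting: A' = {10, 11, 12, 14}.


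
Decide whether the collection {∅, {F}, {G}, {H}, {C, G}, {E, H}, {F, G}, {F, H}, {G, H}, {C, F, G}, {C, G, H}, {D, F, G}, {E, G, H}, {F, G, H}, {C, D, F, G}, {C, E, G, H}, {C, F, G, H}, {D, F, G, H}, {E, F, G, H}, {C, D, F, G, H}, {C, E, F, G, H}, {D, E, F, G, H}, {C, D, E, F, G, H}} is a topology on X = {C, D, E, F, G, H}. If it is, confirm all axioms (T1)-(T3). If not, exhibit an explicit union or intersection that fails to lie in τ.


τ is NOT a topology on X.

Axiom (T1): ∅ ∈ τ? Yes; X ∈ τ? Yes.
Axiom (T2/T3): check pairwise unions and intersections of members of τ.
Counterexample for (T2): {F} ∪ {E, H} = {E, F, H} ∉ τ. Therefore τ is NOT a topology.


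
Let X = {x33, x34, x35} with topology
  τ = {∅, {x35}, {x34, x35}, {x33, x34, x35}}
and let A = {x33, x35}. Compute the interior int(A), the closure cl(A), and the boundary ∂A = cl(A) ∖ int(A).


int(A) = {x35}, cl(A) = {x33, x34, x35}, ∂A = {x33, x34}.

Closed sets in (X, τ) are complements of opens:
  closed(X, τ) = {∅, {x33}, {x33, x34}, {x33, x34, x35}}.
int(A) = ⋃ {U ∈ τ : U ⊆ A}. Opens contained in A: ∅, {x35}.
Taking the union of these: int(A) = {x35}.
cl(A) = ⋂ {C closed : A ⊆ C}. Closed sets containing A: {x33, x34, x35}.
Intersecting these: cl(A) = {x33, x34, x35}.
∂A = cl(A) ∖ int(A) = {x33, x34, x35} ∖ {x35} = {x33, x34}.


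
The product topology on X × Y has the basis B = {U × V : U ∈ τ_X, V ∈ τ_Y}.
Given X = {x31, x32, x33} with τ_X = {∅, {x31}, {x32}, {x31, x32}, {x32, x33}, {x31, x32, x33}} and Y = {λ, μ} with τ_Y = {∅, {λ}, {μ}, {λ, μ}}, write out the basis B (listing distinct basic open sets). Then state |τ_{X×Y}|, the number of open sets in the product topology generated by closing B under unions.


Basis B = {∅ × ∅, {x31} × {λ}, {x31} × {μ}, {x32} × {λ}, {x32} × {μ}, {x31} × {λ, μ}, {x31, x32} × {λ}, {x31, x32} × {μ}, {x32} × {λ, μ}, {x32, x33} × {λ}, {x32, x33} × {μ}, {x31, x32, x33} × {λ}, {x31, x32, x33} × {μ}, {x31, x32} × {λ, μ}, {x32, x33} × {λ, μ}, {x31, x32, x33} × {λ, μ}}; |τ_{X×Y}| = 36.

Enumerate products U × V with U ∈ τ_X, V ∈ τ_Y (deduplicated):
  ∅ × ∅ = {} (∅)
  {x31} × {λ} = {(x31,λ)}
  {x31} × {μ} = {(x31,μ)}
  {x32} × {λ} = {(x32,λ)}
  {x32} × {μ} = {(x32,μ)}
  {x31} × {λ, μ} = {(x31,λ), (x31,μ)}
  {x31, x32} × {λ} = {(x31,λ), (x32,λ)}
  {x31, x32} × {μ} = {(x31,μ), (x32,μ)}
  {x32} × {λ, μ} = {(x32,λ), (x32,μ)}
  {x32, x33} × {λ} = {(x32,λ), (x33,λ)}
  {x32, x33} × {μ} = {(x32,μ), (x33,μ)}
  {x31, x32, x33} × {λ} = {(x31,λ), (x32,λ), (x33,λ)}
  {x31, x32, x33} × {μ} = {(x31,μ), (x32,μ), (x33,μ)}
  {x31, x32} × {λ, μ} = {(x31,λ), (x31,μ), (x32,λ), (x32,μ)}
  {x32, x33} × {λ, μ} = {(x32,λ), (x32,μ), (x33,λ), (x33,μ)}
  {x31, x32, x33} × {λ, μ} = {(x31,λ), (x31,μ), (x32,λ), (x32,μ), (x33,λ), (x33,μ)}
These 16 distinct sets form the basis B.
Close under arbitrary unions to get τ_{X×Y}; counting gives |τ_{X×Y}| = 36.


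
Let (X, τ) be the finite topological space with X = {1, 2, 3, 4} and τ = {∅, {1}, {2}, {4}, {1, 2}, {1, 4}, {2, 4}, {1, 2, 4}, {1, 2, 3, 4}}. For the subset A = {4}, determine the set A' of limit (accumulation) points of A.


A' = {3}

For each x ∈ X, list the open sets U ∈ τ with x ∈ U, then check whether U ∩ (A ∖ {x}) ≠ ∅ for every such U.
  x = 1: open {1} ∋ x has {1} ∩ (A ∖ {1}) = ∅, so x is NOT a limit point.
  x = 2: open {2} ∋ x has {2} ∩ (A ∖ {2}) = ∅, so x is NOT a limit point.
  x = 3: opens ∋ x are {1, 2, 3, 4}; each meets A ∖ {3}, so x IS a limit point.
  x = 4: open {4} ∋ x has {4} ∩ (A ∖ {4}) = ∅, so x is NOT a limit point.
Collecting: A' = {3}.


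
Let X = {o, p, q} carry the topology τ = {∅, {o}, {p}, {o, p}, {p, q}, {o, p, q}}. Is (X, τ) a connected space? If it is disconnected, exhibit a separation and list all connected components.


(X, τ) is disconnected; components = [{o}, {p, q}].

Find clopen sets (U ∈ τ with X ∖ U ∈ τ):
  U = ∅, X ∖ U = {o, p, q} — both open, so U is clopen.
  U = {o}, X ∖ U = {p, q} — both open, so U is clopen.
  U = {p, q}, X ∖ U = {o} — both open, so U is clopen.
  U = {o, p, q}, X ∖ U = ∅ — both open, so U is clopen.
Nontrivial clopen(s) exist: e.g. {p, q}. So (X, τ) is disconnected.
Compute connected components by grouping points that agree on all clopens:
  component: {o}
  component: {p, q}


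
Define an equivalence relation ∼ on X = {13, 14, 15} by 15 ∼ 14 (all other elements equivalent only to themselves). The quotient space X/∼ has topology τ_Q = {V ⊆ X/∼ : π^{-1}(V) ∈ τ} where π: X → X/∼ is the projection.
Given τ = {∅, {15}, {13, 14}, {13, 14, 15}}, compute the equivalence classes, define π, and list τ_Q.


X/∼ = {[13], [14=15]}; |τ_Q| = 2.

Equivalence classes: [13], [14=15].
Quotient map π: X → X/∼ sends 13 ↦ [13], 14 ↦ [14=15], 15 ↦ [14=15].
For each subset V ⊆ X/∼, compute π^{-1}(V) ⊆ X and check whether π^{-1}(V) ∈ τ. V is open in τ_Q iff π^{-1}(V) ∈ τ.
  V = {}: π^{-1}(V) = ∅ ∈ τ ✓.
  V = {[13]}: π^{-1}(V) = {13} ∉ τ ✗.
  V = {[14=15]}: π^{-1}(V) = {14, 15} ∉ τ ✗.
  V = {[13], [14=15]}: π^{-1}(V) = {13, 14, 15} ∈ τ ✓.
Open sets in the quotient: τ_Q = {{}, {[13], [14=15]}} (2 elements).


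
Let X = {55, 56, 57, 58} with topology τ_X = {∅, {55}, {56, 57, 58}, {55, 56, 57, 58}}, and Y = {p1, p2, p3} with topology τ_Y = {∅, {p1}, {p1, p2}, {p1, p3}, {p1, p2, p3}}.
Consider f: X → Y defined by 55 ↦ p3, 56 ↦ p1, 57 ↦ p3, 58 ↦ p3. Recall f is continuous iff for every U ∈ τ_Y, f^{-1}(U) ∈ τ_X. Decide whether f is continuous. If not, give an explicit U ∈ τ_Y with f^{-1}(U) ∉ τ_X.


f is NOT continuous.

Compute f^{-1}(U) for each U ∈ τ_Y:
  U = ∅: f^{-1}(U) = ∅ ∈ τ_X ✓.
  U = {p1}: f^{-1}(U) = {56} ∉ τ_X ✗.
  U = {p1, p2}: f^{-1}(U) = {56} ∉ τ_X ✗.
  U = {p1, p3}: f^{-1}(U) = {55, 56, 57, 58} ∈ τ_X ✓.
  U = {p1, p2, p3}: f^{-1}(U) = {55, 56, 57, 58} ∈ τ_X ✓.
Found U = {p1} with f^{-1}(U) = {56} not in τ_X. Therefore f is NOT continuous.


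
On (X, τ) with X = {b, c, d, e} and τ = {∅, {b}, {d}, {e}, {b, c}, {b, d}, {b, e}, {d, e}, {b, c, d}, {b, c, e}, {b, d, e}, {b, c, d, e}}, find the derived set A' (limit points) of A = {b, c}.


A' = {c}

For each x ∈ X, list the open sets U ∈ τ with x ∈ U, then check whether U ∩ (A ∖ {x}) ≠ ∅ for every such U.
  x = b: open {b} ∋ x has {b} ∩ (A ∖ {b}) = ∅, so x is NOT a limit point.
  x = c: opens ∋ x are {b, c}, {b, c, d}, {b, c, e}, {b, c, d, e}; each meets A ∖ {c}, so x IS a limit point.
  x = d: open {d} ∋ x has {d} ∩ (A ∖ {d}) = ∅, so x is NOT a limit point.
  x = e: open {e} ∋ x has {e} ∩ (A ∖ {e}) = ∅, so x is NOT a limit point.
Collecting: A' = {c}.


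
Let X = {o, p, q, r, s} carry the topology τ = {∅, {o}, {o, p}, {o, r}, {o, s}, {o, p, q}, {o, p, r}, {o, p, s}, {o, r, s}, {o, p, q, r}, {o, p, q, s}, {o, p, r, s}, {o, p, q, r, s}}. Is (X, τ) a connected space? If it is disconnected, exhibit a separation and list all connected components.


(X, τ) is connected.

Find clopen sets (U ∈ τ with X ∖ U ∈ τ):
  U = ∅, X ∖ U = {o, p, q, r, s} — both open, so U is clopen.
  U = {o, p, q, r, s}, X ∖ U = ∅ — both open, so U is clopen.
Only trivial clopens (∅ and X) exist, so (X, τ) is connected.
Compute connected components by grouping points that agree on all clopens:
  component: {o, p, q, r, s}


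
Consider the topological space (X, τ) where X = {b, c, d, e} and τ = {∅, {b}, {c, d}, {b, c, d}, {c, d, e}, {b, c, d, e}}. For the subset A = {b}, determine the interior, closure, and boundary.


int(A) = {b}, cl(A) = {b}, ∂A = ∅.

Closed sets in (X, τ) are complements of opens:
  closed(X, τ) = {∅, {b}, {e}, {b, e}, {c, d, e}, {b, c, d, e}}.
int(A) = ⋃ {U ∈ τ : U ⊆ A}. Opens contained in A: ∅, {b}.
Taking the union of these: int(A) = {b}.
cl(A) = ⋂ {C closed : A ⊆ C}. Closed sets containing A: {b}, {b, e}, {b, c, d, e}.
Intersecting these: cl(A) = {b}.
∂A = cl(A) ∖ int(A) = {b} ∖ {b} = ∅.


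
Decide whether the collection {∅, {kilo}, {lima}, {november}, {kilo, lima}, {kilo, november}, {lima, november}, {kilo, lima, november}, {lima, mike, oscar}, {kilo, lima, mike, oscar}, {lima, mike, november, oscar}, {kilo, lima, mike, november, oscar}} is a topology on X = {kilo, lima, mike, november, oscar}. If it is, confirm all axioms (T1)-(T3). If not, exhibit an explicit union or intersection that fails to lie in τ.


τ IS a topology on X.

Axiom (T1): ∅ ∈ τ? Yes; X ∈ τ? Yes.
Axiom (T2/T3): check pairwise unions and intersections of members of τ.
All pairwise intersections and unions checked — each lies in τ. Therefore τ satisfies (T1), (T2), (T3): it IS a topology on X.


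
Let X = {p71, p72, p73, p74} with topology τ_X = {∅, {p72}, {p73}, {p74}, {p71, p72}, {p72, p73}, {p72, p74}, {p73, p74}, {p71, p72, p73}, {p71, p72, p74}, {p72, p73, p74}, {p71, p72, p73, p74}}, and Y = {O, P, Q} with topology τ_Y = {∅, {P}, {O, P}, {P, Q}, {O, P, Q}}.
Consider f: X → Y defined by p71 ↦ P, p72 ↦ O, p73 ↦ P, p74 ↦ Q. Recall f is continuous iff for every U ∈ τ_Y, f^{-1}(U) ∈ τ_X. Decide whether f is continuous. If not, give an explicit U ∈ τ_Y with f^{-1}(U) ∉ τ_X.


f is NOT continuous.

Compute f^{-1}(U) for each U ∈ τ_Y:
  U = ∅: f^{-1}(U) = ∅ ∈ τ_X ✓.
  U = {P}: f^{-1}(U) = {p71, p73} ∉ τ_X ✗.
  U = {O, P}: f^{-1}(U) = {p71, p72, p73} ∈ τ_X ✓.
  U = {P, Q}: f^{-1}(U) = {p71, p73, p74} ∉ τ_X ✗.
  U = {O, P, Q}: f^{-1}(U) = {p71, p72, p73, p74} ∈ τ_X ✓.
Found U = {P} with f^{-1}(U) = {p71, p73} not in τ_X. Therefore f is NOT continuous.


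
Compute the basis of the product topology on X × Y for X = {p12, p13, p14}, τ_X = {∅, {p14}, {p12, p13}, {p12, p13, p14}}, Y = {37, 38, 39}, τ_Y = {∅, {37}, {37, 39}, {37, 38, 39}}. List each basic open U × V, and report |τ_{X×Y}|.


Basis B = {∅ × ∅, {p14} × {37}, {p12, p13} × {37}, {p14} × {37, 39}, {p12, p13, p14} × {37}, {p14} × {37, 38, 39}, {p12, p13} × {37, 39}, {p12, p13} × {37, 38, 39}, {p12, p13, p14} × {37, 39}, {p12, p13, p14} × {37, 38, 39}}; |τ_{X×Y}| = 16.

Enumerate products U × V with U ∈ τ_X, V ∈ τ_Y (deduplicated):
  ∅ × ∅ = {} (∅)
  {p14} × {37} = {(p14,37)}
  {p12, p13} × {37} = {(p12,37), (p13,37)}
  {p14} × {37, 39} = {(p14,37), (p14,39)}
  {p12, p13, p14} × {37} = {(p12,37), (p13,37), (p14,37)}
  {p14} × {37, 38, 39} = {(p14,37), (p14,38), (p14,39)}
  {p12, p13} × {37, 39} = {(p12,37), (p12,39), (p13,37), (p13,39)}
  {p12, p13} × {37, 38, 39} = {(p12,37), (p12,38), (p12,39), (p13,37), (p13,38), (p13,39)}
  {p12, p13, p14} × {37, 39} = {(p12,37), (p12,39), (p13,37), (p13,39), (p14,37), (p14,39)}
  {p12, p13, p14} × {37, 38, 39} = {(p12,37), (p12,38), (p12,39), (p13,37), (p13,38), (p13,39), (p14,37), (p14,38), (p14,39)}
These 10 distinct sets form the basis B.
Close under arbitrary unions to get τ_{X×Y}; counting gives |τ_{X×Y}| = 16.


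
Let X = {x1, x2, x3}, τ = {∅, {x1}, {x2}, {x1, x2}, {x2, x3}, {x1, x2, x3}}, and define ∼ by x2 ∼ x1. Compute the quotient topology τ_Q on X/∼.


X/∼ = {[x1=x2], [x3]}; |τ_Q| = 3.

Equivalence classes: [x1=x2], [x3].
Quotient map π: X → X/∼ sends x1 ↦ [x1=x2], x2 ↦ [x1=x2], x3 ↦ [x3].
For each subset V ⊆ X/∼, compute π^{-1}(V) ⊆ X and check whether π^{-1}(V) ∈ τ. V is open in τ_Q iff π^{-1}(V) ∈ τ.
  V = {}: π^{-1}(V) = ∅ ∈ τ ✓.
  V = {[x1=x2]}: π^{-1}(V) = {x1, x2} ∈ τ ✓.
  V = {[x3]}: π^{-1}(V) = {x3} ∉ τ ✗.
  V = {[x1=x2], [x3]}: π^{-1}(V) = {x1, x2, x3} ∈ τ ✓.
Open sets in the quotient: τ_Q = {{}, {[x1=x2]}, {[x1=x2], [x3]}} (3 elements).


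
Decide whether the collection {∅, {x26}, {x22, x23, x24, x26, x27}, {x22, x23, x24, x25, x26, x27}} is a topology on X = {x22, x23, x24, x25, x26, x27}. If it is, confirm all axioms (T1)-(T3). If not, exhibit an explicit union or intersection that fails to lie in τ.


τ IS a topology on X.

Axiom (T1): ∅ ∈ τ? Yes; X ∈ τ? Yes.
Axiom (T2/T3): check pairwise unions and intersections of members of τ.
All pairwise intersections and unions checked — each lies in τ. Therefore τ satisfies (T1), (T2), (T3): it IS a topology on X.


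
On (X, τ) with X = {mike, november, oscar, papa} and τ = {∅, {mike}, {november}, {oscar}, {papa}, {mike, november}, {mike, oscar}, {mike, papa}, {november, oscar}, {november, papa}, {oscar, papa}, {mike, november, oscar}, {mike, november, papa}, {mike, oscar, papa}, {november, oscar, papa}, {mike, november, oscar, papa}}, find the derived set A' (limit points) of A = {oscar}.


A' = ∅

For each x ∈ X, list the open sets U ∈ τ with x ∈ U, then check whether U ∩ (A ∖ {x}) ≠ ∅ for every such U.
  x = mike: open {mike} ∋ x has {mike} ∩ (A ∖ {mike}) = ∅, so x is NOT a limit point.
  x = november: open {november} ∋ x has {november} ∩ (A ∖ {november}) = ∅, so x is NOT a limit point.
  x = oscar: open {oscar} ∋ x has {oscar} ∩ (A ∖ {oscar}) = ∅, so x is NOT a limit point.
  x = papa: open {papa} ∋ x has {papa} ∩ (A ∖ {papa}) = ∅, so x is NOT a limit point.
Collecting: A' = ∅.


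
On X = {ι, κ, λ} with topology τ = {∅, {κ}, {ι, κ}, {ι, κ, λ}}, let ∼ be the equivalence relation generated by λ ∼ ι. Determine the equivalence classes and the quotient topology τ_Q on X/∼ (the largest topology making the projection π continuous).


X/∼ = {[ι=λ], [κ]}; |τ_Q| = 3.

Equivalence classes: [ι=λ], [κ].
Quotient map π: X → X/∼ sends ι ↦ [ι=λ], κ ↦ [κ], λ ↦ [ι=λ].
For each subset V ⊆ X/∼, compute π^{-1}(V) ⊆ X and check whether π^{-1}(V) ∈ τ. V is open in τ_Q iff π^{-1}(V) ∈ τ.
  V = {}: π^{-1}(V) = ∅ ∈ τ ✓.
  V = {[ι=λ]}: π^{-1}(V) = {ι, λ} ∉ τ ✗.
  V = {[κ]}: π^{-1}(V) = {κ} ∈ τ ✓.
  V = {[ι=λ], [κ]}: π^{-1}(V) = {ι, κ, λ} ∈ τ ✓.
Open sets in the quotient: τ_Q = {{}, {[κ]}, {[ι=λ], [κ]}} (3 elements).


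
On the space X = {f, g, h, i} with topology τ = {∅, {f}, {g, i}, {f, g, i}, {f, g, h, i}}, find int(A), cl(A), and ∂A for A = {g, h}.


int(A) = ∅, cl(A) = {g, h, i}, ∂A = {g, h, i}.

Closed sets in (X, τ) are complements of opens:
  closed(X, τ) = {∅, {h}, {f, h}, {g, h, i}, {f, g, h, i}}.
int(A) = ⋃ {U ∈ τ : U ⊆ A}. Opens contained in A: ∅.
Taking the union of these: int(A) = ∅.
cl(A) = ⋂ {C closed : A ⊆ C}. Closed sets containing A: {g, h, i}, {f, g, h, i}.
Intersecting these: cl(A) = {g, h, i}.
∂A = cl(A) ∖ int(A) = {g, h, i} ∖ ∅ = {g, h, i}.


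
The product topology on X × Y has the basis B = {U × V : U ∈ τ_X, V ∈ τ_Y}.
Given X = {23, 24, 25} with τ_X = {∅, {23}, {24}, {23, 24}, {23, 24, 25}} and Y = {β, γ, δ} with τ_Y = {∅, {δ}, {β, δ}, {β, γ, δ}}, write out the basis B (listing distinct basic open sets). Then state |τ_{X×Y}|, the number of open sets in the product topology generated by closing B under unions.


Basis B = {∅ × ∅, {23} × {δ}, {24} × {δ}, {23} × {β, δ}, {23, 24} × {δ}, {24} × {β, δ}, {23} × {β, γ, δ}, {23, 24, 25} × {δ}, {24} × {β, γ, δ}, {23, 24} × {β, δ}, {23, 24} × {β, γ, δ}, {23, 24, 25} × {β, δ}, {23, 24, 25} × {β, γ, δ}}; |τ_{X×Y}| = 30.

Enumerate products U × V with U ∈ τ_X, V ∈ τ_Y (deduplicated):
  ∅ × ∅ = {} (∅)
  {23} × {δ} = {(23,δ)}
  {24} × {δ} = {(24,δ)}
  {23} × {β, δ} = {(23,β), (23,δ)}
  {23, 24} × {δ} = {(23,δ), (24,δ)}
  {24} × {β, δ} = {(24,β), (24,δ)}
  {23} × {β, γ, δ} = {(23,β), (23,γ), (23,δ)}
  {23, 24, 25} × {δ} = {(23,δ), (24,δ), (25,δ)}
  {24} × {β, γ, δ} = {(24,β), (24,γ), (24,δ)}
  {23, 24} × {β, δ} = {(23,β), (23,δ), (24,β), (24,δ)}
  {23, 24} × {β, γ, δ} = {(23,β), (23,γ), (23,δ), (24,β), (24,γ), (24,δ)}
  {23, 24, 25} × {β, δ} = {(23,β), (23,δ), (24,β), (24,δ), (25,β), (25,δ)}
  {23, 24, 25} × {β, γ, δ} = {(23,β), (23,γ), (23,δ), (24,β), (24,γ), (24,δ), (25,β), (25,γ), (25,δ)}
These 13 distinct sets form the basis B.
Close under arbitrary unions to get τ_{X×Y}; counting gives |τ_{X×Y}| = 30.


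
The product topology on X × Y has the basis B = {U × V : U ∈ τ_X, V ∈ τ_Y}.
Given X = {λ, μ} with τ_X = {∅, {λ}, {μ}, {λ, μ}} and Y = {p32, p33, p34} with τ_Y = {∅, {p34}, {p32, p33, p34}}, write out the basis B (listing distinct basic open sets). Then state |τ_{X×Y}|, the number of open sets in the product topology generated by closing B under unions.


Basis B = {∅ × ∅, {λ} × {p34}, {μ} × {p34}, {λ, μ} × {p34}, {λ} × {p32, p33, p34}, {μ} × {p32, p33, p34}, {λ, μ} × {p32, p33, p34}}; |τ_{X×Y}| = 9.

Enumerate products U × V with U ∈ τ_X, V ∈ τ_Y (deduplicated):
  ∅ × ∅ = {} (∅)
  {λ} × {p34} = {(λ,p34)}
  {μ} × {p34} = {(μ,p34)}
  {λ, μ} × {p34} = {(λ,p34), (μ,p34)}
  {λ} × {p32, p33, p34} = {(λ,p32), (λ,p33), (λ,p34)}
  {μ} × {p32, p33, p34} = {(μ,p32), (μ,p33), (μ,p34)}
  {λ, μ} × {p32, p33, p34} = {(λ,p32), (λ,p33), (λ,p34), (μ,p32), (μ,p33), (μ,p34)}
These 7 distinct sets form the basis B.
Close under arbitrary unions to get τ_{X×Y}; counting gives |τ_{X×Y}| = 9.


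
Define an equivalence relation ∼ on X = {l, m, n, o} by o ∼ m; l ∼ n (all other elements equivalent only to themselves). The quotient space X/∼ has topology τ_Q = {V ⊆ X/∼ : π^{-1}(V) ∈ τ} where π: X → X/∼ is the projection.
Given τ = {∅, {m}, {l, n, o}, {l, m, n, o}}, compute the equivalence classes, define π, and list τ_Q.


X/∼ = {[l=n], [m=o]}; |τ_Q| = 2.

Equivalence classes: [l=n], [m=o].
Quotient map π: X → X/∼ sends l ↦ [l=n], m ↦ [m=o], n ↦ [l=n], o ↦ [m=o].
For each subset V ⊆ X/∼, compute π^{-1}(V) ⊆ X and check whether π^{-1}(V) ∈ τ. V is open in τ_Q iff π^{-1}(V) ∈ τ.
  V = {}: π^{-1}(V) = ∅ ∈ τ ✓.
  V = {[l=n]}: π^{-1}(V) = {l, n} ∉ τ ✗.
  V = {[m=o]}: π^{-1}(V) = {m, o} ∉ τ ✗.
  V = {[l=n], [m=o]}: π^{-1}(V) = {l, m, n, o} ∈ τ ✓.
Open sets in the quotient: τ_Q = {{}, {[l=n], [m=o]}} (2 elements).


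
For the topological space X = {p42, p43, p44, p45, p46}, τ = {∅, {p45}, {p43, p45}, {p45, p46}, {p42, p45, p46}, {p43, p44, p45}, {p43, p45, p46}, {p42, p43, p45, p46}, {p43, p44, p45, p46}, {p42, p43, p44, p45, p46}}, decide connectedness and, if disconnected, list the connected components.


(X, τ) is connected.

Find clopen sets (U ∈ τ with X ∖ U ∈ τ):
  U = ∅, X ∖ U = {p42, p43, p44, p45, p46} — both open, so U is clopen.
  U = {p42, p43, p44, p45, p46}, X ∖ U = ∅ — both open, so U is clopen.
Only trivial clopens (∅ and X) exist, so (X, τ) is connected.
Compute connected components by grouping points that agree on all clopens:
  component: {p42, p43, p44, p45, p46}


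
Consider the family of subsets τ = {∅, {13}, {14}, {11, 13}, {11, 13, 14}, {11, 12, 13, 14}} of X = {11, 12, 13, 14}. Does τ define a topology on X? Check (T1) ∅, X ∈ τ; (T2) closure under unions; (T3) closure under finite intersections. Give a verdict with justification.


τ is NOT a topology on X.

Axiom (T1): ∅ ∈ τ? Yes; X ∈ τ? Yes.
Axiom (T2/T3): check pairwise unions and intersections of members of τ.
Counterexample for (T2): {13} ∪ {14} = {13, 14} ∉ τ. Therefore τ is NOT a topology.


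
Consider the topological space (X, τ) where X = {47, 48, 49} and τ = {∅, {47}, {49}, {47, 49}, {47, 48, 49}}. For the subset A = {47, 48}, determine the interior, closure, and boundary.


int(A) = {47}, cl(A) = {47, 48}, ∂A = {48}.

Closed sets in (X, τ) are complements of opens:
  closed(X, τ) = {∅, {48}, {47, 48}, {48, 49}, {47, 48, 49}}.
int(A) = ⋃ {U ∈ τ : U ⊆ A}. Opens contained in A: ∅, {47}.
Taking the union of these: int(A) = {47}.
cl(A) = ⋂ {C closed : A ⊆ C}. Closed sets containing A: {47, 48}, {47, 48, 49}.
Intersecting these: cl(A) = {47, 48}.
∂A = cl(A) ∖ int(A) = {47, 48} ∖ {47} = {48}.


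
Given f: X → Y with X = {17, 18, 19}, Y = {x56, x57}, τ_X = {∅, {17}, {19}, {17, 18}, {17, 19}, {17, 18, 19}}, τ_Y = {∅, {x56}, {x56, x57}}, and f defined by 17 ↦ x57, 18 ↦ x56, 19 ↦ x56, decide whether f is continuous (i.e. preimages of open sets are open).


f is NOT continuous.

Compute f^{-1}(U) for each U ∈ τ_Y:
  U = ∅: f^{-1}(U) = ∅ ∈ τ_X ✓.
  U = {x56}: f^{-1}(U) = {18, 19} ∉ τ_X ✗.
  U = {x56, x57}: f^{-1}(U) = {17, 18, 19} ∈ τ_X ✓.
Found U = {x56} with f^{-1}(U) = {18, 19} not in τ_X. Therefore f is NOT continuous.


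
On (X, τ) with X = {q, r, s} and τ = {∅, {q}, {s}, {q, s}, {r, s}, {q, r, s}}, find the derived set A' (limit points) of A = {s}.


A' = {r}

For each x ∈ X, list the open sets U ∈ τ with x ∈ U, then check whether U ∩ (A ∖ {x}) ≠ ∅ for every such U.
  x = q: open {q} ∋ x has {q} ∩ (A ∖ {q}) = ∅, so x is NOT a limit point.
  x = r: opens ∋ x are {r, s}, {q, r, s}; each meets A ∖ {r}, so x IS a limit point.
  x = s: open {s} ∋ x has {s} ∩ (A ∖ {s}) = ∅, so x is NOT a limit point.
Collecting: A' = {r}.
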